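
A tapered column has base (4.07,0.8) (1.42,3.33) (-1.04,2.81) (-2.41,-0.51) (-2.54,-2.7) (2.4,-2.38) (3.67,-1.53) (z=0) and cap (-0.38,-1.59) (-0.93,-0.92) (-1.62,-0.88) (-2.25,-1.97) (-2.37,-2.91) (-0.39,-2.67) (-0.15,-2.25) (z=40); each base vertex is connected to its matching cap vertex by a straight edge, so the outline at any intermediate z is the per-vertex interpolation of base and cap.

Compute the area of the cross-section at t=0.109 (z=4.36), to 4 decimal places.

Area at t=0.109: 25.3626

Cross-section at t=0.109: each vertex is (1-t)·p0[i] + t·p1[i].
  v1: (1-0.109)·(4.07,0.8) + 0.109·(-0.38,-1.59) = (3.5850,0.5395)
  v2: (1-0.109)·(1.42,3.33) + 0.109·(-0.93,-0.92) = (1.1639,2.8668)
  v3: (1-0.109)·(-1.04,2.81) + 0.109·(-1.62,-0.88) = (-1.1032,2.4078)
  v4: (1-0.109)·(-2.41,-0.51) + 0.109·(-2.25,-1.97) = (-2.3926,-0.6691)
  v5: (1-0.109)·(-2.54,-2.7) + 0.109·(-2.37,-2.91) = (-2.5215,-2.7229)
  v6: (1-0.109)·(2.4,-2.38) + 0.109·(-0.39,-2.67) = (2.0959,-2.4116)
  v7: (1-0.109)·(3.67,-1.53) + 0.109·(-0.15,-2.25) = (3.2536,-1.6085)
Shoelace sum Σ(x_i·y_{i+1} − x_{i+1}·y_i):
  i=1: 3.5850·2.8668 − 1.1639·0.5395 = +9.6493 (running +9.6493)
  i=2: 1.1639·2.4078 − -1.1032·2.8668 = +5.9650 (running +15.6142)
  i=3: -1.1032·-0.6691 − -2.3926·2.4078 = +6.4990 (running +22.1132)
  i=4: -2.3926·-2.7229 − -2.5215·-0.6691 = +4.8275 (running +26.9407)
  i=5: -2.5215·-2.4116 − 2.0959·-2.7229 = +11.7877 (running +38.7284)
  i=6: 2.0959·-1.6085 − 3.2536·-2.4116 = +4.4753 (running +43.2036)
  i=7: 3.2536·0.5395 − 3.5850·-1.6085 = +7.5216 (running +50.7252)
Area = |Σ|/2 = |50.7252|/2 = 25.3626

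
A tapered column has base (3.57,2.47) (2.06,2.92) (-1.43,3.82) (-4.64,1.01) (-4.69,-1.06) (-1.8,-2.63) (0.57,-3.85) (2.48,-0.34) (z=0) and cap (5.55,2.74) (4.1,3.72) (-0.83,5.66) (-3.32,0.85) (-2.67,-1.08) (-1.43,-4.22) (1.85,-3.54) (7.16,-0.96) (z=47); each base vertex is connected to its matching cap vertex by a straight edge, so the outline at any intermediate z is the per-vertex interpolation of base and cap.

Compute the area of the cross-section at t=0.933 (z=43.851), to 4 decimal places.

Area at t=0.933: 63.5997

Cross-section at t=0.933: each vertex is (1-t)·p0[i] + t·p1[i].
  v1: (1-0.933)·(3.57,2.47) + 0.933·(5.55,2.74) = (5.4173,2.7219)
  v2: (1-0.933)·(2.06,2.92) + 0.933·(4.1,3.72) = (3.9633,3.6664)
  v3: (1-0.933)·(-1.43,3.82) + 0.933·(-0.83,5.66) = (-0.8702,5.5367)
  v4: (1-0.933)·(-4.64,1.01) + 0.933·(-3.32,0.85) = (-3.4084,0.8607)
  v5: (1-0.933)·(-4.69,-1.06) + 0.933·(-2.67,-1.08) = (-2.8053,-1.0787)
  v6: (1-0.933)·(-1.8,-2.63) + 0.933·(-1.43,-4.22) = (-1.4548,-4.1135)
  v7: (1-0.933)·(0.57,-3.85) + 0.933·(1.85,-3.54) = (1.7642,-3.5608)
  v8: (1-0.933)·(2.48,-0.34) + 0.933·(7.16,-0.96) = (6.8464,-0.9185)
Shoelace sum Σ(x_i·y_{i+1} − x_{i+1}·y_i):
  i=1: 5.4173·3.6664 − 3.9633·2.7219 = +9.0743 (running +9.0743)
  i=2: 3.9633·5.5367 − -0.8702·3.6664 = +25.1343 (running +34.2086)
  i=3: -0.8702·0.8607 − -3.4084·5.5367 = +18.1226 (running +52.3312)
  i=4: -3.4084·-1.0787 − -2.8053·0.8607 = +6.0912 (running +58.4224)
  i=5: -2.8053·-4.1135 − -1.4548·-1.0787 = +9.9705 (running +68.3928)
  i=6: -1.4548·-3.5608 − 1.7642·-4.1135 = +12.4373 (running +80.8301)
  i=7: 1.7642·-0.9185 − 6.8464·-3.5608 = +22.7582 (running +103.5884)
  i=8: 6.8464·2.7219 − 5.4173·-0.9185 = +23.6110 (running +127.1994)
Area = |Σ|/2 = |127.1994|/2 = 63.5997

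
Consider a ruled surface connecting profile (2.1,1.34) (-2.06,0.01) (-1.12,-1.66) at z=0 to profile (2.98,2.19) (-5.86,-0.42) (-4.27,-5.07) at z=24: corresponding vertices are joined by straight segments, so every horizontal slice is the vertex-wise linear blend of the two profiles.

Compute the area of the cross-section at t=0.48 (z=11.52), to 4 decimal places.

Area at t=0.48: 11.1484

Cross-section at t=0.48: each vertex is (1-t)·p0[i] + t·p1[i].
  v1: (1-0.48)·(2.1,1.34) + 0.48·(2.98,2.19) = (2.5224,1.7480)
  v2: (1-0.48)·(-2.06,0.01) + 0.48·(-5.86,-0.42) = (-3.8840,-0.1964)
  v3: (1-0.48)·(-1.12,-1.66) + 0.48·(-4.27,-5.07) = (-2.6320,-3.2968)
Shoelace sum Σ(x_i·y_{i+1} − x_{i+1}·y_i):
  i=1: 2.5224·-0.1964 − -3.8840·1.7480 = +6.2938 (running +6.2938)
  i=2: -3.8840·-3.2968 − -2.6320·-0.1964 = +12.2878 (running +18.5817)
  i=3: -2.6320·1.7480 − 2.5224·-3.2968 = +3.7151 (running +22.2968)
Area = |Σ|/2 = |22.2968|/2 = 11.1484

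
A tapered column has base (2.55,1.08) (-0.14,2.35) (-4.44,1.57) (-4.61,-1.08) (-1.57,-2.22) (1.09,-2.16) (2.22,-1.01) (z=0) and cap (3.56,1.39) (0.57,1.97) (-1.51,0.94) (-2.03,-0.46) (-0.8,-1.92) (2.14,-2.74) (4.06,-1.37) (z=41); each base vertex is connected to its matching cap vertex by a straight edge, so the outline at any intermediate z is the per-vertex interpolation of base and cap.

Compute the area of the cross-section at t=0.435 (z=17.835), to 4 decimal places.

Area at t=0.435: 22.8407

Cross-section at t=0.435: each vertex is (1-t)·p0[i] + t·p1[i].
  v1: (1-0.435)·(2.55,1.08) + 0.435·(3.56,1.39) = (2.9893,1.2148)
  v2: (1-0.435)·(-0.14,2.35) + 0.435·(0.57,1.97) = (0.1688,2.1847)
  v3: (1-0.435)·(-4.44,1.57) + 0.435·(-1.51,0.94) = (-3.1654,1.2959)
  v4: (1-0.435)·(-4.61,-1.08) + 0.435·(-2.03,-0.46) = (-3.4877,-0.8103)
  v5: (1-0.435)·(-1.57,-2.22) + 0.435·(-0.8,-1.92) = (-1.2350,-2.0895)
  v6: (1-0.435)·(1.09,-2.16) + 0.435·(2.14,-2.74) = (1.5468,-2.4123)
  v7: (1-0.435)·(2.22,-1.01) + 0.435·(4.06,-1.37) = (3.0204,-1.1666)
Shoelace sum Σ(x_i·y_{i+1} − x_{i+1}·y_i):
  i=1: 2.9893·2.1847 − 0.1688·1.2148 = +6.3257 (running +6.3257)
  i=2: 0.1688·1.2959 − -3.1654·2.1847 = +7.1344 (running +13.4601)
  i=3: -3.1654·-0.8103 − -3.4877·1.2959 = +7.0848 (running +20.5449)
  i=4: -3.4877·-2.0895 − -1.2350·-0.8103 = +6.2868 (running +26.8317)
  i=5: -1.2350·-2.4123 − 1.5468·-2.0895 = +6.2112 (running +33.0430)
  i=6: 1.5468·-1.1666 − 3.0204·-2.4123 = +5.4817 (running +38.5246)
  i=7: 3.0204·1.2148 − 2.9893·-1.1666 = +7.1567 (running +45.6813)
Area = |Σ|/2 = |45.6813|/2 = 22.8407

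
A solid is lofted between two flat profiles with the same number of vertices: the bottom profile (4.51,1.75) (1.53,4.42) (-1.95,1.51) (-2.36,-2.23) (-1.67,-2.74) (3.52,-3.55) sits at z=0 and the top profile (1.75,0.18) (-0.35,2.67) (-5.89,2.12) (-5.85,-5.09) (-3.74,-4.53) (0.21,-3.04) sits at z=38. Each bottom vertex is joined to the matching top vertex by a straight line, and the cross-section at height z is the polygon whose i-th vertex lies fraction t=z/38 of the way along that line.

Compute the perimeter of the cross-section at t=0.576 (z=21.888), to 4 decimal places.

Perimeter at t=0.576: 24.5442

Cross-section at t=0.576: each vertex is (1-t)·p0[i] + t·p1[i].
  v1: (1-0.576)·(4.51,1.75) + 0.576·(1.75,0.18) = (2.9202,0.8457)
  v2: (1-0.576)·(1.53,4.42) + 0.576·(-0.35,2.67) = (0.4471,3.4120)
  v3: (1-0.576)·(-1.95,1.51) + 0.576·(-5.89,2.12) = (-4.2194,1.8614)
  v4: (1-0.576)·(-2.36,-2.23) + 0.576·(-5.85,-5.09) = (-4.3702,-3.8774)
  v5: (1-0.576)·(-1.67,-2.74) + 0.576·(-3.74,-4.53) = (-2.8623,-3.7710)
  v6: (1-0.576)·(3.52,-3.55) + 0.576·(0.21,-3.04) = (1.6134,-3.2562)
Perimeter = Σ |v_{i+1} − v_i|:
  edge 1→2: √(-2.4731² + 2.5663²) = 3.5640 (running 3.5640)
  edge 2→3: √(-4.6666² + -1.5506²) = 4.9174 (running 8.4815)
  edge 3→4: √(-0.1508² + -5.7387²) = 5.7407 (running 14.2222)
  edge 4→5: √(1.5079² + 0.1063²) = 1.5117 (running 15.7338)
  edge 5→6: √(4.4758² + 0.5148²) = 4.5053 (running 20.2391)
  edge 6→1: √(1.3068² + 4.1019²) = 4.3051 (running 24.5442)
Perimeter = 24.5442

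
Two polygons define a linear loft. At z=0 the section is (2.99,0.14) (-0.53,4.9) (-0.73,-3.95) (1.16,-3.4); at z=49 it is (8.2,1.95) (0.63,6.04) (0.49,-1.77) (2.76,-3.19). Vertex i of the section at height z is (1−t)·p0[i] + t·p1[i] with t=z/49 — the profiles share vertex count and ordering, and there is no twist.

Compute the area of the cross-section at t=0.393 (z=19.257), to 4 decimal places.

Area at t=0.393: 26.5861

Cross-section at t=0.393: each vertex is (1-t)·p0[i] + t·p1[i].
  v1: (1-0.393)·(2.99,0.14) + 0.393·(8.2,1.95) = (5.0375,0.8513)
  v2: (1-0.393)·(-0.53,4.9) + 0.393·(0.63,6.04) = (-0.0741,5.3480)
  v3: (1-0.393)·(-0.73,-3.95) + 0.393·(0.49,-1.77) = (-0.2505,-3.0933)
  v4: (1-0.393)·(1.16,-3.4) + 0.393·(2.76,-3.19) = (1.7888,-3.3175)
Shoelace sum Σ(x_i·y_{i+1} − x_{i+1}·y_i):
  i=1: 5.0375·5.3480 − -0.0741·0.8513 = +27.0039 (running +27.0039)
  i=2: -0.0741·-3.0933 − -0.2505·5.3480 = +1.5692 (running +28.5731)
  i=3: -0.2505·-3.3175 − 1.7888·-3.0933 = +6.3644 (running +34.9375)
  i=4: 1.7888·0.8513 − 5.0375·-3.3175 = +18.2347 (running +53.1722)
Area = |Σ|/2 = |53.1722|/2 = 26.5861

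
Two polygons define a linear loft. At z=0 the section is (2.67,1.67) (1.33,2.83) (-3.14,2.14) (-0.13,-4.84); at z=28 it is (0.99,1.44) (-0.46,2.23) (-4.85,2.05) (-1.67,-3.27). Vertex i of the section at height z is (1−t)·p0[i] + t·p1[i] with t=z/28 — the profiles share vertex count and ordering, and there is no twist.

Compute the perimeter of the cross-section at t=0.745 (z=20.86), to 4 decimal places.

Cross-section at t=0.745: each vertex is (1-t)·p0[i] + t·p1[i].
  v1: (1-0.745)·(2.67,1.67) + 0.745·(0.99,1.44) = (1.4184,1.4987)
  v2: (1-0.745)·(1.33,2.83) + 0.745·(-0.46,2.23) = (-0.0035,2.3830)
  v3: (1-0.745)·(-3.14,2.14) + 0.745·(-4.85,2.05) = (-4.4139,2.0729)
  v4: (1-0.745)·(-0.13,-4.84) + 0.745·(-1.67,-3.27) = (-1.2773,-3.6704)
Perimeter = Σ |v_{i+1} − v_i|:
  edge 1→2: √(-1.4220² + 0.8843²) = 1.6745 (running 1.6745)
  edge 2→3: √(-4.4104² + -0.3101²) = 4.4213 (running 6.0958)
  edge 3→4: √(3.1366² + -5.7433²) = 6.5440 (running 12.6398)
  edge 4→1: √(2.6957² + 5.1690²) = 5.8297 (running 18.4695)
Perimeter = 18.4695

Perimeter at t=0.745: 18.4695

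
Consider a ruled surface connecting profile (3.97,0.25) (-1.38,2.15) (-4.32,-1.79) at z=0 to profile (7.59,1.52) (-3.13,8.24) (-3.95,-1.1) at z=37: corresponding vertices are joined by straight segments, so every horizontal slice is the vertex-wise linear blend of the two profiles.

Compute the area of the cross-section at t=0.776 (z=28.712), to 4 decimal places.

Cross-section at t=0.776: each vertex is (1-t)·p0[i] + t·p1[i].
  v1: (1-0.776)·(3.97,0.25) + 0.776·(7.59,1.52) = (6.7791,1.2355)
  v2: (1-0.776)·(-1.38,2.15) + 0.776·(-3.13,8.24) = (-2.7380,6.8758)
  v3: (1-0.776)·(-4.32,-1.79) + 0.776·(-3.95,-1.1) = (-4.0329,-1.2546)
Shoelace sum Σ(x_i·y_{i+1} − x_{i+1}·y_i):
  i=1: 6.7791·6.8758 − -2.7380·1.2355 = +49.9950 (running +49.9950)
  i=2: -2.7380·-1.2546 − -4.0329·6.8758 = +31.1644 (running +81.1594)
  i=3: -4.0329·1.2355 − 6.7791·-1.2546 = +3.5221 (running +84.6815)
Area = |Σ|/2 = |84.6815|/2 = 42.3408

Area at t=0.776: 42.3408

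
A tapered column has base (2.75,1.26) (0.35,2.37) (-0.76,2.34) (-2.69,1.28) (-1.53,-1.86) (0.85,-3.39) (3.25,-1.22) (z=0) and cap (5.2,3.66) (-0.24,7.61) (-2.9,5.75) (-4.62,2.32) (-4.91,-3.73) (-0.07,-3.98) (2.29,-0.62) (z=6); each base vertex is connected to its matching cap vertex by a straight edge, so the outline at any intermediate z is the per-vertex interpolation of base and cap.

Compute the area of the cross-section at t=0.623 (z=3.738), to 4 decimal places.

Cross-section at t=0.623: each vertex is (1-t)·p0[i] + t·p1[i].
  v1: (1-0.623)·(2.75,1.26) + 0.623·(5.2,3.66) = (4.2764,2.7552)
  v2: (1-0.623)·(0.35,2.37) + 0.623·(-0.24,7.61) = (-0.0176,5.6345)
  v3: (1-0.623)·(-0.76,2.34) + 0.623·(-2.9,5.75) = (-2.0932,4.4644)
  v4: (1-0.623)·(-2.69,1.28) + 0.623·(-4.62,2.32) = (-3.8924,1.9279)
  v5: (1-0.623)·(-1.53,-1.86) + 0.623·(-4.91,-3.73) = (-3.6357,-3.0250)
  v6: (1-0.623)·(0.85,-3.39) + 0.623·(-0.07,-3.98) = (0.2768,-3.7576)
  v7: (1-0.623)·(3.25,-1.22) + 0.623·(2.29,-0.62) = (2.6519,-0.8462)
Shoelace sum Σ(x_i·y_{i+1} − x_{i+1}·y_i):
  i=1: 4.2764·5.6345 − -0.0176·2.7552 = +24.1436 (running +24.1436)
  i=2: -0.0176·4.4644 − -2.0932·5.6345 = +11.7158 (running +35.8594)
  i=3: -2.0932·1.9279 − -3.8924·4.4644 = +13.3417 (running +49.2012)
  i=4: -3.8924·-3.0250 − -3.6357·1.9279 = +18.7839 (running +67.9851)
  i=5: -3.6357·-3.7576 − 0.2768·-3.0250 = +14.4990 (running +82.4841)
  i=6: 0.2768·-0.8462 − 2.6519·-3.7576 = +9.7305 (running +92.2146)
  i=7: 2.6519·2.7552 − 4.2764·-0.8462 = +10.9252 (running +103.1398)
Area = |Σ|/2 = |103.1398|/2 = 51.5699

Area at t=0.623: 51.5699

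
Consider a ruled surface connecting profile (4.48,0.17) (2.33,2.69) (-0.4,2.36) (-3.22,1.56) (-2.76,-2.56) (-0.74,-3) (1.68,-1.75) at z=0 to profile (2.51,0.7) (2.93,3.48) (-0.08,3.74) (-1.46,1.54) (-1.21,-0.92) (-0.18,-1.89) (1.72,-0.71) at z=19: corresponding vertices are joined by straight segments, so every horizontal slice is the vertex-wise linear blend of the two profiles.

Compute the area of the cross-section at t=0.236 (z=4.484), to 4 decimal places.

Area at t=0.236: 26.2756

Cross-section at t=0.236: each vertex is (1-t)·p0[i] + t·p1[i].
  v1: (1-0.236)·(4.48,0.17) + 0.236·(2.51,0.7) = (4.0151,0.2951)
  v2: (1-0.236)·(2.33,2.69) + 0.236·(2.93,3.48) = (2.4716,2.8764)
  v3: (1-0.236)·(-0.4,2.36) + 0.236·(-0.08,3.74) = (-0.3245,2.6857)
  v4: (1-0.236)·(-3.22,1.56) + 0.236·(-1.46,1.54) = (-2.8046,1.5553)
  v5: (1-0.236)·(-2.76,-2.56) + 0.236·(-1.21,-0.92) = (-2.3942,-2.1730)
  v6: (1-0.236)·(-0.74,-3) + 0.236·(-0.18,-1.89) = (-0.6078,-2.7380)
  v7: (1-0.236)·(1.68,-1.75) + 0.236·(1.72,-0.71) = (1.6894,-1.5046)
Shoelace sum Σ(x_i·y_{i+1} − x_{i+1}·y_i):
  i=1: 4.0151·2.8764 − 2.4716·0.2951 = +10.8198 (running +10.8198)
  i=2: 2.4716·2.6857 − -0.3245·2.8764 = +7.5713 (running +18.3911)
  i=3: -0.3245·1.5553 − -2.8046·2.6857 = +7.0277 (running +25.4188)
  i=4: -2.8046·-2.1730 − -2.3942·1.5553 = +9.8180 (running +35.2368)
  i=5: -2.3942·-2.7380 − -0.6078·-2.1730 = +5.2346 (running +40.4714)
  i=6: -0.6078·-1.5046 − 1.6894·-2.7380 = +5.5403 (running +46.0117)
  i=7: 1.6894·0.2951 − 4.0151·-1.5046 = +6.5394 (running +52.5512)
Area = |Σ|/2 = |52.5512|/2 = 26.2756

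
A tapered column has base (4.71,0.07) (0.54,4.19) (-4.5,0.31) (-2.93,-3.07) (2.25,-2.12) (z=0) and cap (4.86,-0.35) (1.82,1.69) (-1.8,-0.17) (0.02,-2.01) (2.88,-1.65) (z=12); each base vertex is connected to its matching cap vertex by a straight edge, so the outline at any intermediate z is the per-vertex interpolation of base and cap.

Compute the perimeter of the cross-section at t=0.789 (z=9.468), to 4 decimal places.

Cross-section at t=0.789: each vertex is (1-t)·p0[i] + t·p1[i].
  v1: (1-0.789)·(4.71,0.07) + 0.789·(4.86,-0.35) = (4.8284,-0.2614)
  v2: (1-0.789)·(0.54,4.19) + 0.789·(1.82,1.69) = (1.5499,2.2175)
  v3: (1-0.789)·(-4.5,0.31) + 0.789·(-1.8,-0.17) = (-2.3697,-0.0687)
  v4: (1-0.789)·(-2.93,-3.07) + 0.789·(0.02,-2.01) = (-0.6024,-2.2337)
  v5: (1-0.789)·(2.25,-2.12) + 0.789·(2.88,-1.65) = (2.7471,-1.7492)
Perimeter = Σ |v_{i+1} − v_i|:
  edge 1→2: √(-3.2784² + 2.4789²) = 4.1101 (running 4.1101)
  edge 2→3: √(-3.9196² + -2.2862²) = 4.5376 (running 8.6477)
  edge 3→4: √(1.7672² + -2.1649²) = 2.7947 (running 11.4424)
  edge 4→5: √(3.3495² + 0.4845²) = 3.3844 (running 14.8268)
  edge 5→1: √(2.0813² + 1.4878²) = 2.5584 (running 17.3852)
Perimeter = 17.3852

Perimeter at t=0.789: 17.3852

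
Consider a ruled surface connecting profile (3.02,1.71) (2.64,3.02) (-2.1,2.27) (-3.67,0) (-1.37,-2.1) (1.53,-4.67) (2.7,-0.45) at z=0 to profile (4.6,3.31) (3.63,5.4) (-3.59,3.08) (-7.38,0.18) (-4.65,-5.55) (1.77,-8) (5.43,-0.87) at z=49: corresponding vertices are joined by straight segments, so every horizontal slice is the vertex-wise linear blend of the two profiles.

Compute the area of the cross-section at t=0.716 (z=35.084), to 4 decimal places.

Cross-section at t=0.716: each vertex is (1-t)·p0[i] + t·p1[i].
  v1: (1-0.716)·(3.02,1.71) + 0.716·(4.6,3.31) = (4.1513,2.8556)
  v2: (1-0.716)·(2.64,3.02) + 0.716·(3.63,5.4) = (3.3488,4.7241)
  v3: (1-0.716)·(-2.1,2.27) + 0.716·(-3.59,3.08) = (-3.1668,2.8500)
  v4: (1-0.716)·(-3.67,0) + 0.716·(-7.38,0.18) = (-6.3264,0.1289)
  v5: (1-0.716)·(-1.37,-2.1) + 0.716·(-4.65,-5.55) = (-3.7185,-4.5702)
  v6: (1-0.716)·(1.53,-4.67) + 0.716·(1.77,-8) = (1.7018,-7.0543)
  v7: (1-0.716)·(2.7,-0.45) + 0.716·(5.43,-0.87) = (4.6547,-0.7507)
Shoelace sum Σ(x_i·y_{i+1} − x_{i+1}·y_i):
  i=1: 4.1513·4.7241 − 3.3488·2.8556 = +10.0480 (running +10.0480)
  i=2: 3.3488·2.8500 − -3.1668·4.7241 = +24.5045 (running +34.5525)
  i=3: -3.1668·0.1289 − -6.3264·2.8500 = +17.6217 (running +52.1742)
  i=4: -6.3264·-4.5702 − -3.7185·0.1289 = +29.3920 (running +81.5662)
  i=5: -3.7185·-7.0543 − 1.7018·-4.5702 = +34.0089 (running +115.5751)
  i=6: 1.7018·-0.7507 − 4.6547·-7.0543 = +31.5578 (running +147.1330)
  i=7: 4.6547·2.8556 − 4.1513·-0.7507 = +16.4084 (running +163.5413)
Area = |Σ|/2 = |163.5413|/2 = 81.7707

Area at t=0.716: 81.7707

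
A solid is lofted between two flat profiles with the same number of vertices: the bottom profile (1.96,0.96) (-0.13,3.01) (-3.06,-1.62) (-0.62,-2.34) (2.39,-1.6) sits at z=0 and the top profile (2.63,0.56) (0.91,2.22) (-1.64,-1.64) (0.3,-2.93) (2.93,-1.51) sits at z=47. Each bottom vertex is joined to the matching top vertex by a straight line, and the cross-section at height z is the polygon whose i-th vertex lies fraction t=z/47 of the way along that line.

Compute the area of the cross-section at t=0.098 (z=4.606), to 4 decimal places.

Cross-section at t=0.098: each vertex is (1-t)·p0[i] + t·p1[i].
  v1: (1-0.098)·(1.96,0.96) + 0.098·(2.63,0.56) = (2.0257,0.9208)
  v2: (1-0.098)·(-0.13,3.01) + 0.098·(0.91,2.22) = (-0.0281,2.9326)
  v3: (1-0.098)·(-3.06,-1.62) + 0.098·(-1.64,-1.64) = (-2.9208,-1.6220)
  v4: (1-0.098)·(-0.62,-2.34) + 0.098·(0.3,-2.93) = (-0.5298,-2.3978)
  v5: (1-0.098)·(2.39,-1.6) + 0.098·(2.93,-1.51) = (2.4429,-1.5912)
Shoelace sum Σ(x_i·y_{i+1} − x_{i+1}·y_i):
  i=1: 2.0257·2.9326 − -0.0281·0.9208 = +5.9663 (running +5.9663)
  i=2: -0.0281·-1.6220 − -2.9208·2.9326 = +8.6111 (running +14.5774)
  i=3: -2.9208·-2.3978 − -0.5298·-1.6220 = +6.1443 (running +20.7217)
  i=4: -0.5298·-1.5912 − 2.4429·-2.3978 = +6.7008 (running +27.4224)
  i=5: 2.4429·0.9208 − 2.0257·-1.5912 = +5.4726 (running +32.8951)
Area = |Σ|/2 = |32.8951|/2 = 16.4475

Area at t=0.098: 16.4475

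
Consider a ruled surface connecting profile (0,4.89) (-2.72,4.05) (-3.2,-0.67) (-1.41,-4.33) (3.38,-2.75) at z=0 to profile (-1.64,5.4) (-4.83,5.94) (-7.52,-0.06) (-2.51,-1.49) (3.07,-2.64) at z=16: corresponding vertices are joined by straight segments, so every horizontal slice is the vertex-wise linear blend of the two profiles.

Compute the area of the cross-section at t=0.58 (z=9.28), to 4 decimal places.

Cross-section at t=0.58: each vertex is (1-t)·p0[i] + t·p1[i].
  v1: (1-0.58)·(0,4.89) + 0.58·(-1.64,5.4) = (-0.9512,5.1858)
  v2: (1-0.58)·(-2.72,4.05) + 0.58·(-4.83,5.94) = (-3.9438,5.1462)
  v3: (1-0.58)·(-3.2,-0.67) + 0.58·(-7.52,-0.06) = (-5.7056,-0.3162)
  v4: (1-0.58)·(-1.41,-4.33) + 0.58·(-2.51,-1.49) = (-2.0480,-2.6828)
  v5: (1-0.58)·(3.38,-2.75) + 0.58·(3.07,-2.64) = (3.2002,-2.6862)
Shoelace sum Σ(x_i·y_{i+1} − x_{i+1}·y_i):
  i=1: -0.9512·5.1462 − -3.9438·5.1858 = +15.5567 (running +15.5567)
  i=2: -3.9438·-0.3162 − -5.7056·5.1462 = +30.6092 (running +46.1659)
  i=3: -5.7056·-2.6828 − -2.0480·-0.3162 = +14.6594 (running +60.8253)
  i=4: -2.0480·-2.6862 − 3.2002·-2.6828 = +14.0868 (running +74.9121)
  i=5: 3.2002·5.1858 − -0.9512·-2.6862 = +14.0405 (running +88.9526)
Area = |Σ|/2 = |88.9526|/2 = 44.4763

Area at t=0.58: 44.4763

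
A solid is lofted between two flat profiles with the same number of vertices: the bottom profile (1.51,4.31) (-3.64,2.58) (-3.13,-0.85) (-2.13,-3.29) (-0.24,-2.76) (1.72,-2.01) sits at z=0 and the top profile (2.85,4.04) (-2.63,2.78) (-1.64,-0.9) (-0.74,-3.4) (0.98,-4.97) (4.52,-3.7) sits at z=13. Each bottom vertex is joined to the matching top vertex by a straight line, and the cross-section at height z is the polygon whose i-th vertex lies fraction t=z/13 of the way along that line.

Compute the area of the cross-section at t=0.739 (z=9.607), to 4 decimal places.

Area at t=0.739: 38.9832

Cross-section at t=0.739: each vertex is (1-t)·p0[i] + t·p1[i].
  v1: (1-0.739)·(1.51,4.31) + 0.739·(2.85,4.04) = (2.5003,4.1105)
  v2: (1-0.739)·(-3.64,2.58) + 0.739·(-2.63,2.78) = (-2.8936,2.7278)
  v3: (1-0.739)·(-3.13,-0.85) + 0.739·(-1.64,-0.9) = (-2.0289,-0.8870)
  v4: (1-0.739)·(-2.13,-3.29) + 0.739·(-0.74,-3.4) = (-1.1028,-3.3713)
  v5: (1-0.739)·(-0.24,-2.76) + 0.739·(0.98,-4.97) = (0.6616,-4.3932)
  v6: (1-0.739)·(1.72,-2.01) + 0.739·(4.52,-3.7) = (3.7892,-3.2589)
Shoelace sum Σ(x_i·y_{i+1} − x_{i+1}·y_i):
  i=1: 2.5003·2.7278 − -2.8936·4.1105 = +18.7143 (running +18.7143)
  i=2: -2.8936·-0.8870 − -2.0289·2.7278 = +8.1009 (running +26.8152)
  i=3: -2.0289·-3.3713 − -1.1028·-0.8870 = +5.8619 (running +32.6771)
  i=4: -1.1028·-4.3932 − 0.6616·-3.3713 = +7.0751 (running +39.7522)
  i=5: 0.6616·-3.2589 − 3.7892·-4.3932 = +14.4906 (running +54.2428)
  i=6: 3.7892·4.1105 − 2.5003·-3.2589 = +23.7235 (running +77.9664)
Area = |Σ|/2 = |77.9664|/2 = 38.9832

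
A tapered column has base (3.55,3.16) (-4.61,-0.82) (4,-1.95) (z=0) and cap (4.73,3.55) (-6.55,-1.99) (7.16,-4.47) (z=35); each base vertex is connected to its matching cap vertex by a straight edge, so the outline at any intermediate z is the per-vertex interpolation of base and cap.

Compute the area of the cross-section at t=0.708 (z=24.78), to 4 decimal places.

Area at t=0.708: 41.8820

Cross-section at t=0.708: each vertex is (1-t)·p0[i] + t·p1[i].
  v1: (1-0.708)·(3.55,3.16) + 0.708·(4.73,3.55) = (4.3854,3.4361)
  v2: (1-0.708)·(-4.61,-0.82) + 0.708·(-6.55,-1.99) = (-5.9835,-1.6484)
  v3: (1-0.708)·(4,-1.95) + 0.708·(7.16,-4.47) = (6.2373,-3.7342)
Shoelace sum Σ(x_i·y_{i+1} − x_{i+1}·y_i):
  i=1: 4.3854·-1.6484 − -5.9835·3.4361 = +13.3313 (running +13.3313)
  i=2: -5.9835·-3.7342 − 6.2373·-1.6484 = +32.6247 (running +45.9560)
  i=3: 6.2373·3.4361 − 4.3854·-3.7342 = +37.8080 (running +83.7640)
Area = |Σ|/2 = |83.7640|/2 = 41.8820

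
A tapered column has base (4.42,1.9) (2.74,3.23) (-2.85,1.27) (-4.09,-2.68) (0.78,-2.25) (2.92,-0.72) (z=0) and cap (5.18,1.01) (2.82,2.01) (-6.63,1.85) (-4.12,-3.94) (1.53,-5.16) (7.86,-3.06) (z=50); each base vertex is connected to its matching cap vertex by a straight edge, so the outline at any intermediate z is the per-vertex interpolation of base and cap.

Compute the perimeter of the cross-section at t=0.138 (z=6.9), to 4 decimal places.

Cross-section at t=0.138: each vertex is (1-t)·p0[i] + t·p1[i].
  v1: (1-0.138)·(4.42,1.9) + 0.138·(5.18,1.01) = (4.5249,1.7772)
  v2: (1-0.138)·(2.74,3.23) + 0.138·(2.82,2.01) = (2.7510,3.0616)
  v3: (1-0.138)·(-2.85,1.27) + 0.138·(-6.63,1.85) = (-3.3716,1.3500)
  v4: (1-0.138)·(-4.09,-2.68) + 0.138·(-4.12,-3.94) = (-4.0941,-2.8539)
  v5: (1-0.138)·(0.78,-2.25) + 0.138·(1.53,-5.16) = (0.8835,-2.6516)
  v6: (1-0.138)·(2.92,-0.72) + 0.138·(7.86,-3.06) = (3.6017,-1.0429)
Perimeter = Σ |v_{i+1} − v_i|:
  edge 1→2: √(-1.7738² + 1.2845²) = 2.1901 (running 2.1901)
  edge 2→3: √(-6.1227² + -1.7116²) = 6.3574 (running 8.5475)
  edge 3→4: √(-0.7225² + -4.2039²) = 4.2656 (running 12.8130)
  edge 4→5: √(4.9776² + 0.2023²) = 4.9817 (running 17.7948)
  edge 5→6: √(2.7182² + 1.6087²) = 3.1586 (running 20.9533)
  edge 6→1: √(0.9232² + 2.8201²) = 2.9674 (running 23.9207)
Perimeter = 23.9207

Perimeter at t=0.138: 23.9207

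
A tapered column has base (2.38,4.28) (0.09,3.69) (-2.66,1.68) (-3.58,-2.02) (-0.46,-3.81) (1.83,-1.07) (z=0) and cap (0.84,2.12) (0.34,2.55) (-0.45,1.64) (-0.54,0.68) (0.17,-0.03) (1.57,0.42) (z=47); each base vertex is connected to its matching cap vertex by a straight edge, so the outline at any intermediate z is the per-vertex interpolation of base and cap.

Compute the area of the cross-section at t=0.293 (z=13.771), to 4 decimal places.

Cross-section at t=0.293: each vertex is (1-t)·p0[i] + t·p1[i].
  v1: (1-0.293)·(2.38,4.28) + 0.293·(0.84,2.12) = (1.9288,3.6471)
  v2: (1-0.293)·(0.09,3.69) + 0.293·(0.34,2.55) = (0.1633,3.3560)
  v3: (1-0.293)·(-2.66,1.68) + 0.293·(-0.45,1.64) = (-2.0125,1.6683)
  v4: (1-0.293)·(-3.58,-2.02) + 0.293·(-0.54,0.68) = (-2.6893,-1.2289)
  v5: (1-0.293)·(-0.46,-3.81) + 0.293·(0.17,-0.03) = (-0.2754,-2.7025)
  v6: (1-0.293)·(1.83,-1.07) + 0.293·(1.57,0.42) = (1.7538,-0.6334)
Shoelace sum Σ(x_i·y_{i+1} − x_{i+1}·y_i):
  i=1: 1.9288·3.3560 − 0.1633·3.6471 = +5.8776 (running +5.8776)
  i=2: 0.1633·1.6683 − -2.0125·3.3560 = +7.0262 (running +12.9037)
  i=3: -2.0125·-1.2289 − -2.6893·1.6683 = +6.9596 (running +19.8633)
  i=4: -2.6893·-2.7025 − -0.2754·-1.2289 = +6.9292 (running +26.7925)
  i=5: -0.2754·-0.6334 − 1.7538·-2.7025 = +4.9141 (running +31.7066)
  i=6: 1.7538·3.6471 − 1.9288·-0.6334 = +7.6181 (running +39.3247)
Area = |Σ|/2 = |39.3247|/2 = 19.6624

Area at t=0.293: 19.6624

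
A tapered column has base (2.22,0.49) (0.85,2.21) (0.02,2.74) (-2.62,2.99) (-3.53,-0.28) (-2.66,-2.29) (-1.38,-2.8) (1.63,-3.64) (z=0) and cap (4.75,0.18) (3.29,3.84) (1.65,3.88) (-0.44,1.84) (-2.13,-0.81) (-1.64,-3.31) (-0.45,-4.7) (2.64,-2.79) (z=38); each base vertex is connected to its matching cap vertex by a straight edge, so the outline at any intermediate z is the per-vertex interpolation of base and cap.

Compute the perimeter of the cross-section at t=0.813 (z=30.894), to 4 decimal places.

Cross-section at t=0.813: each vertex is (1-t)·p0[i] + t·p1[i].
  v1: (1-0.813)·(2.22,0.49) + 0.813·(4.75,0.18) = (4.2769,0.2380)
  v2: (1-0.813)·(0.85,2.21) + 0.813·(3.29,3.84) = (2.8337,3.5352)
  v3: (1-0.813)·(0.02,2.74) + 0.813·(1.65,3.88) = (1.3452,3.6668)
  v4: (1-0.813)·(-2.62,2.99) + 0.813·(-0.44,1.84) = (-0.8477,2.0551)
  v5: (1-0.813)·(-3.53,-0.28) + 0.813·(-2.13,-0.81) = (-2.3918,-0.7109)
  v6: (1-0.813)·(-2.66,-2.29) + 0.813·(-1.64,-3.31) = (-1.8307,-3.1193)
  v7: (1-0.813)·(-1.38,-2.8) + 0.813·(-0.45,-4.7) = (-0.6239,-4.3447)
  v8: (1-0.813)·(1.63,-3.64) + 0.813·(2.64,-2.79) = (2.4511,-2.9489)
Perimeter = Σ |v_{i+1} − v_i|:
  edge 1→2: √(-1.4432² + 3.2972²) = 3.5992 (running 3.5992)
  edge 2→3: √(-1.4885² + 0.1316²) = 1.4943 (running 5.0936)
  edge 3→4: √(-2.1928² + -1.6118²) = 2.7215 (running 7.8150)
  edge 4→5: √(-1.5441² + -2.7659²) = 3.1678 (running 10.9828)
  edge 5→6: √(0.5611² + -2.4084²) = 2.4729 (running 13.4557)
  edge 6→7: √(1.2068² + -1.2254²) = 1.7199 (running 15.1756)
  edge 7→8: √(3.0750² + 1.3958²) = 3.3770 (running 18.5526)
  edge 8→1: √(1.8258² + 3.1869²) = 3.6729 (running 22.2254)
Perimeter = 22.2254

Perimeter at t=0.813: 22.2254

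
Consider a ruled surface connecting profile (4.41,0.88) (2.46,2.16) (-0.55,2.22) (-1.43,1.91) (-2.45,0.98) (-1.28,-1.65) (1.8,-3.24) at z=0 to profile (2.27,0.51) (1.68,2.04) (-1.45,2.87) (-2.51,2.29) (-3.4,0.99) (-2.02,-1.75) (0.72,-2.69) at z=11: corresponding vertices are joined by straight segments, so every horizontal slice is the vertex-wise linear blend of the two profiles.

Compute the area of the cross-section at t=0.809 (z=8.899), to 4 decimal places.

Cross-section at t=0.809: each vertex is (1-t)·p0[i] + t·p1[i].
  v1: (1-0.809)·(4.41,0.88) + 0.809·(2.27,0.51) = (2.6787,0.5807)
  v2: (1-0.809)·(2.46,2.16) + 0.809·(1.68,2.04) = (1.8290,2.0629)
  v3: (1-0.809)·(-0.55,2.22) + 0.809·(-1.45,2.87) = (-1.2781,2.7459)
  v4: (1-0.809)·(-1.43,1.91) + 0.809·(-2.51,2.29) = (-2.3037,2.2174)
  v5: (1-0.809)·(-2.45,0.98) + 0.809·(-3.4,0.99) = (-3.2186,0.9881)
  v6: (1-0.809)·(-1.28,-1.65) + 0.809·(-2.02,-1.75) = (-1.8787,-1.7309)
  v7: (1-0.809)·(1.8,-3.24) + 0.809·(0.72,-2.69) = (0.9263,-2.7950)
Shoelace sum Σ(x_i·y_{i+1} − x_{i+1}·y_i):
  i=1: 2.6787·2.0629 − 1.8290·0.5807 = +4.4640 (running +4.4640)
  i=2: 1.8290·2.7459 − -1.2781·2.0629 = +7.6587 (running +12.1227)
  i=3: -1.2781·2.2174 − -2.3037·2.7459 = +3.4916 (running +15.6143)
  i=4: -2.3037·0.9881 − -3.2186·2.2174 = +4.8606 (running +20.4749)
  i=5: -3.2186·-1.7309 − -1.8787·0.9881 = +7.4273 (running +27.9022)
  i=6: -1.8787·-2.7950 − 0.9263·-1.7309 = +6.8542 (running +34.7564)
  i=7: 0.9263·0.5807 − 2.6787·-2.7950 = +8.0251 (running +42.7815)
Area = |Σ|/2 = |42.7815|/2 = 21.3907

Area at t=0.809: 21.3907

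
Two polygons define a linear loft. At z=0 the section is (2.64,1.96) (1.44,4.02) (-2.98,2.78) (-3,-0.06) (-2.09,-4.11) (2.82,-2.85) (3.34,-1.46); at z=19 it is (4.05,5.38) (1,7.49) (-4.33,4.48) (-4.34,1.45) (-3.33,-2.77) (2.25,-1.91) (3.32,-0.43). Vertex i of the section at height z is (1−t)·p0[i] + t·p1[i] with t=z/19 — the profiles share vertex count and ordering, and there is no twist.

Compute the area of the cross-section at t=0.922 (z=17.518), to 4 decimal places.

Area at t=0.922: 62.4194

Cross-section at t=0.922: each vertex is (1-t)·p0[i] + t·p1[i].
  v1: (1-0.922)·(2.64,1.96) + 0.922·(4.05,5.38) = (3.9400,5.1132)
  v2: (1-0.922)·(1.44,4.02) + 0.922·(1,7.49) = (1.0343,7.2193)
  v3: (1-0.922)·(-2.98,2.78) + 0.922·(-4.33,4.48) = (-4.2247,4.3474)
  v4: (1-0.922)·(-3,-0.06) + 0.922·(-4.34,1.45) = (-4.2355,1.3322)
  v5: (1-0.922)·(-2.09,-4.11) + 0.922·(-3.33,-2.77) = (-3.2333,-2.8745)
  v6: (1-0.922)·(2.82,-2.85) + 0.922·(2.25,-1.91) = (2.2945,-1.9833)
  v7: (1-0.922)·(3.34,-1.46) + 0.922·(3.32,-0.43) = (3.3216,-0.5103)
Shoelace sum Σ(x_i·y_{i+1} − x_{i+1}·y_i):
  i=1: 3.9400·7.2193 − 1.0343·5.1132 = +23.1556 (running +23.1556)
  i=2: 1.0343·4.3474 − -4.2247·7.2193 = +34.9961 (running +58.1518)
  i=3: -4.2247·1.3322 − -4.2355·4.3474 = +12.7851 (running +70.9369)
  i=4: -4.2355·-2.8745 − -3.2333·1.3322 = +16.4824 (running +87.4193)
  i=5: -3.2333·-1.9833 − 2.2945·-2.8745 = +13.0081 (running +100.4274)
  i=6: 2.2945·-0.5103 − 3.3216·-1.9833 = +5.4168 (running +105.8441)
  i=7: 3.3216·5.1132 − 3.9400·-0.5103 = +18.9947 (running +124.8388)
Area = |Σ|/2 = |124.8388|/2 = 62.4194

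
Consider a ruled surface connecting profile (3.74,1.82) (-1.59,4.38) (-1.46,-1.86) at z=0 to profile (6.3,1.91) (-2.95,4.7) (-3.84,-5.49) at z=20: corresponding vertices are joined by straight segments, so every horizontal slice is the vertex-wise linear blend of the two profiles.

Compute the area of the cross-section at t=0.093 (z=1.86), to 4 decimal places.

Area at t=0.093: 18.7676

Cross-section at t=0.093: each vertex is (1-t)·p0[i] + t·p1[i].
  v1: (1-0.093)·(3.74,1.82) + 0.093·(6.3,1.91) = (3.9781,1.8284)
  v2: (1-0.093)·(-1.59,4.38) + 0.093·(-2.95,4.7) = (-1.7165,4.4098)
  v3: (1-0.093)·(-1.46,-1.86) + 0.093·(-3.84,-5.49) = (-1.6813,-2.1976)
Shoelace sum Σ(x_i·y_{i+1} − x_{i+1}·y_i):
  i=1: 3.9781·4.4098 − -1.7165·1.8284 = +20.6807 (running +20.6807)
  i=2: -1.7165·-2.1976 − -1.6813·4.4098 = +11.1864 (running +31.8672)
  i=3: -1.6813·1.8284 − 3.9781·-2.1976 = +5.6681 (running +37.5352)
Area = |Σ|/2 = |37.5352|/2 = 18.7676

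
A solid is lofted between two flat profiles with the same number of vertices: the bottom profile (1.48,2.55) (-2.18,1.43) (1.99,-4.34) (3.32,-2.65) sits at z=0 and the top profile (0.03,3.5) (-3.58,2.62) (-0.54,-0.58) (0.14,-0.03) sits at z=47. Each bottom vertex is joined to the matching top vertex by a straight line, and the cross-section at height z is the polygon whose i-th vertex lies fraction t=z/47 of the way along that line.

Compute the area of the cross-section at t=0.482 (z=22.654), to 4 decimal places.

Area at t=0.482: 12.8661

Cross-section at t=0.482: each vertex is (1-t)·p0[i] + t·p1[i].
  v1: (1-0.482)·(1.48,2.55) + 0.482·(0.03,3.5) = (0.7811,3.0079)
  v2: (1-0.482)·(-2.18,1.43) + 0.482·(-3.58,2.62) = (-2.8548,2.0036)
  v3: (1-0.482)·(1.99,-4.34) + 0.482·(-0.54,-0.58) = (0.7705,-2.5277)
  v4: (1-0.482)·(3.32,-2.65) + 0.482·(0.14,-0.03) = (1.7872,-1.3872)
Shoelace sum Σ(x_i·y_{i+1} − x_{i+1}·y_i):
  i=1: 0.7811·2.0036 − -2.8548·3.0079 = +10.1519 (running +10.1519)
  i=2: -2.8548·-2.5277 − 0.7705·2.0036 = +5.6722 (running +15.8241)
  i=3: 0.7705·-1.3872 − 1.7872·-2.5277 = +3.4487 (running +19.2728)
  i=4: 1.7872·3.0079 − 0.7811·-1.3872 = +6.4593 (running +25.7322)
Area = |Σ|/2 = |25.7322|/2 = 12.8661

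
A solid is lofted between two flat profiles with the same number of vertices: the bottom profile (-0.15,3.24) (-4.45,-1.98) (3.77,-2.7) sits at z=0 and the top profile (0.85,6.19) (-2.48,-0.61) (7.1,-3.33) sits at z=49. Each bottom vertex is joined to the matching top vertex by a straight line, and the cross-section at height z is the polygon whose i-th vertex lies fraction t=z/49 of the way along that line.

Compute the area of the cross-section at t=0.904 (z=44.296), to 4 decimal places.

Area at t=0.904: 35.7383

Cross-section at t=0.904: each vertex is (1-t)·p0[i] + t·p1[i].
  v1: (1-0.904)·(-0.15,3.24) + 0.904·(0.85,6.19) = (0.7540,5.9068)
  v2: (1-0.904)·(-4.45,-1.98) + 0.904·(-2.48,-0.61) = (-2.6691,-0.7415)
  v3: (1-0.904)·(3.77,-2.7) + 0.904·(7.1,-3.33) = (6.7803,-3.2695)
Shoelace sum Σ(x_i·y_{i+1} − x_{i+1}·y_i):
  i=1: 0.7540·-0.7415 − -2.6691·5.9068 = +15.2069 (running +15.2069)
  i=2: -2.6691·-3.2695 − 6.7803·-0.7415 = +13.7545 (running +28.9613)
  i=3: 6.7803·5.9068 − 0.7540·-3.2695 = +42.5152 (running +71.4765)
Area = |Σ|/2 = |71.4765|/2 = 35.7383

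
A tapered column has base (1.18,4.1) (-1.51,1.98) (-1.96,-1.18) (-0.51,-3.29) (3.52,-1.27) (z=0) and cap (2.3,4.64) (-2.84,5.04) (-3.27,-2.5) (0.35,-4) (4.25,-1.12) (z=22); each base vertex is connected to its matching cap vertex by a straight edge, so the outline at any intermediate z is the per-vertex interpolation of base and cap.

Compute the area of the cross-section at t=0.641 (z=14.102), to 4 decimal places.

Cross-section at t=0.641: each vertex is (1-t)·p0[i] + t·p1[i].
  v1: (1-0.641)·(1.18,4.1) + 0.641·(2.3,4.64) = (1.8979,4.4461)
  v2: (1-0.641)·(-1.51,1.98) + 0.641·(-2.84,5.04) = (-2.3625,3.9415)
  v3: (1-0.641)·(-1.96,-1.18) + 0.641·(-3.27,-2.5) = (-2.7997,-2.0261)
  v4: (1-0.641)·(-0.51,-3.29) + 0.641·(0.35,-4) = (0.0413,-3.7451)
  v5: (1-0.641)·(3.52,-1.27) + 0.641·(4.25,-1.12) = (3.9879,-1.1739)
Shoelace sum Σ(x_i·y_{i+1} − x_{i+1}·y_i):
  i=1: 1.8979·3.9415 − -2.3625·4.4461 = +17.9847 (running +17.9847)
  i=2: -2.3625·-2.0261 − -2.7997·3.9415 = +15.8217 (running +33.8064)
  i=3: -2.7997·-3.7451 − 0.0413·-2.0261 = +10.5688 (running +44.3752)
  i=4: 0.0413·-1.1739 − 3.9879·-3.7451 = +14.8868 (running +59.2621)
  i=5: 3.9879·4.4461 − 1.8979·-1.1739 = +19.9588 (running +79.2208)
Area = |Σ|/2 = |79.2208|/2 = 39.6104

Area at t=0.641: 39.6104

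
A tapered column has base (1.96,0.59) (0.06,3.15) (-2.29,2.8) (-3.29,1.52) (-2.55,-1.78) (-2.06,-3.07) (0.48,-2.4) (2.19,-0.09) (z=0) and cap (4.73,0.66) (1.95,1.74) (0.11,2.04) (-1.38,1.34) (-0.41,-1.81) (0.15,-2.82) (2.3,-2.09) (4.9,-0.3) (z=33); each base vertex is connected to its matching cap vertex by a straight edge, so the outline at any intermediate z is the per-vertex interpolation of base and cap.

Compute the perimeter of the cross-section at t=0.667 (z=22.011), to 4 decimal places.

Perimeter at t=0.667: 17.4046

Cross-section at t=0.667: each vertex is (1-t)·p0[i] + t·p1[i].
  v1: (1-0.667)·(1.96,0.59) + 0.667·(4.73,0.66) = (3.8076,0.6367)
  v2: (1-0.667)·(0.06,3.15) + 0.667·(1.95,1.74) = (1.3206,2.2095)
  v3: (1-0.667)·(-2.29,2.8) + 0.667·(0.11,2.04) = (-0.6892,2.2931)
  v4: (1-0.667)·(-3.29,1.52) + 0.667·(-1.38,1.34) = (-2.0160,1.3999)
  v5: (1-0.667)·(-2.55,-1.78) + 0.667·(-0.41,-1.81) = (-1.1226,-1.8000)
  v6: (1-0.667)·(-2.06,-3.07) + 0.667·(0.15,-2.82) = (-0.5859,-2.9032)
  v7: (1-0.667)·(0.48,-2.4) + 0.667·(2.3,-2.09) = (1.6939,-2.1932)
  v8: (1-0.667)·(2.19,-0.09) + 0.667·(4.9,-0.3) = (3.9976,-0.2301)
Perimeter = Σ |v_{i+1} − v_i|:
  edge 1→2: √(-2.4870² + 1.5728²) = 2.9426 (running 2.9426)
  edge 2→3: √(-2.0098² + 0.0835²) = 2.0116 (running 4.9541)
  edge 3→4: √(-1.3268² + -0.8931²) = 1.5994 (running 6.5536)
  edge 4→5: √(0.8934² + -3.1999²) = 3.3223 (running 9.8759)
  edge 5→6: √(0.5367² + -1.1032²) = 1.2269 (running 11.1028)
  edge 6→7: √(2.2799² + 0.7100²) = 2.3879 (running 13.4906)
  edge 7→8: √(2.3036² + 1.9632²) = 3.0267 (running 16.5173)
  edge 8→1: √(-0.1900² + 0.8668²) = 0.8873 (running 17.4046)
Perimeter = 17.4046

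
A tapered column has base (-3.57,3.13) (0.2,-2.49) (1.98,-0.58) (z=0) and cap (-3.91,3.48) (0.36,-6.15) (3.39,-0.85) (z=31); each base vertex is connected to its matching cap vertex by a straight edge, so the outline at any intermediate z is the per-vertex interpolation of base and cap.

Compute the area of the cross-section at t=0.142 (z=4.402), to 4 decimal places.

Cross-section at t=0.142: each vertex is (1-t)·p0[i] + t·p1[i].
  v1: (1-0.142)·(-3.57,3.13) + 0.142·(-3.91,3.48) = (-3.6183,3.1797)
  v2: (1-0.142)·(0.2,-2.49) + 0.142·(0.36,-6.15) = (0.2227,-3.0097)
  v3: (1-0.142)·(1.98,-0.58) + 0.142·(3.39,-0.85) = (2.1802,-0.6183)
Shoelace sum Σ(x_i·y_{i+1} − x_{i+1}·y_i):
  i=1: -3.6183·-3.0097 − 0.2227·3.1797 = +10.1818 (running +10.1818)
  i=2: 0.2227·-0.6183 − 2.1802·-3.0097 = +6.4241 (running +16.6060)
  i=3: 2.1802·3.1797 − -3.6183·-0.6183 = +4.6951 (running +21.3011)
Area = |Σ|/2 = |21.3011|/2 = 10.6505

Area at t=0.142: 10.6505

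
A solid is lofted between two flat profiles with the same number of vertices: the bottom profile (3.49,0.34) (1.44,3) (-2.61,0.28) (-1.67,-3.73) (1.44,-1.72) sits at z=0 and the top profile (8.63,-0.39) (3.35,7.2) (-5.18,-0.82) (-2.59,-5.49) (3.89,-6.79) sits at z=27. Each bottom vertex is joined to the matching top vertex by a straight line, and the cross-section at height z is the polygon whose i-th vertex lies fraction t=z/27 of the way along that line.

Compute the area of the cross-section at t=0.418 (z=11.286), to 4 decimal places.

Cross-section at t=0.418: each vertex is (1-t)·p0[i] + t·p1[i].
  v1: (1-0.418)·(3.49,0.34) + 0.418·(8.63,-0.39) = (5.6385,0.0349)
  v2: (1-0.418)·(1.44,3) + 0.418·(3.35,7.2) = (2.2384,4.7556)
  v3: (1-0.418)·(-2.61,0.28) + 0.418·(-5.18,-0.82) = (-3.6843,-0.1798)
  v4: (1-0.418)·(-1.67,-3.73) + 0.418·(-2.59,-5.49) = (-2.0546,-4.4657)
  v5: (1-0.418)·(1.44,-1.72) + 0.418·(3.89,-6.79) = (2.4641,-3.8393)
Shoelace sum Σ(x_i·y_{i+1} − x_{i+1}·y_i):
  i=1: 5.6385·4.7556 − 2.2384·0.0349 = +26.7365 (running +26.7365)
  i=2: 2.2384·-0.1798 − -3.6843·4.7556 = +17.1184 (running +43.8549)
  i=3: -3.6843·-4.4657 − -2.0546·-0.1798 = +16.0833 (running +59.9382)
  i=4: -2.0546·-3.8393 − 2.4641·-4.4657 = +18.8919 (running +78.8301)
  i=5: 2.4641·0.0349 − 5.6385·-3.8393 = +21.7336 (running +100.5638)
Area = |Σ|/2 = |100.5638|/2 = 50.2819

Area at t=0.418: 50.2819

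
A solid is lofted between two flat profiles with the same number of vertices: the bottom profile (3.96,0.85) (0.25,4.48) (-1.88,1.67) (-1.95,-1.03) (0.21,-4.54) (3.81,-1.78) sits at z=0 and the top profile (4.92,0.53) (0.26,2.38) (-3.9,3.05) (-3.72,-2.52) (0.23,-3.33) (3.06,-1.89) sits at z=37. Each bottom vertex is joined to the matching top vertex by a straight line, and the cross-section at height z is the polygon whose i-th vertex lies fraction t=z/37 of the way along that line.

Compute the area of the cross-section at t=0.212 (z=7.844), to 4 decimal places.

Cross-section at t=0.212: each vertex is (1-t)·p0[i] + t·p1[i].
  v1: (1-0.212)·(3.96,0.85) + 0.212·(4.92,0.53) = (4.1635,0.7822)
  v2: (1-0.212)·(0.25,4.48) + 0.212·(0.26,2.38) = (0.2521,4.0348)
  v3: (1-0.212)·(-1.88,1.67) + 0.212·(-3.9,3.05) = (-2.3082,1.9626)
  v4: (1-0.212)·(-1.95,-1.03) + 0.212·(-3.72,-2.52) = (-2.3252,-1.3459)
  v5: (1-0.212)·(0.21,-4.54) + 0.212·(0.23,-3.33) = (0.2142,-4.2835)
  v6: (1-0.212)·(3.81,-1.78) + 0.212·(3.06,-1.89) = (3.6510,-1.8033)
Shoelace sum Σ(x_i·y_{i+1} − x_{i+1}·y_i):
  i=1: 4.1635·4.0348 − 0.2521·0.7822 = +16.6018 (running +16.6018)
  i=2: 0.2521·1.9626 − -2.3082·4.0348 = +9.8081 (running +26.4099)
  i=3: -2.3082·-1.3459 − -2.3252·1.9626 = +7.6700 (running +34.0799)
  i=4: -2.3252·-4.2835 − 0.2142·-1.3459 = +10.2485 (running +44.3284)
  i=5: 0.2142·-1.8033 − 3.6510·-4.2835 = +15.2526 (running +59.5810)
  i=6: 3.6510·0.7822 − 4.1635·-1.8033 = +10.3638 (running +69.9448)
Area = |Σ|/2 = |69.9448|/2 = 34.9724

Area at t=0.212: 34.9724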